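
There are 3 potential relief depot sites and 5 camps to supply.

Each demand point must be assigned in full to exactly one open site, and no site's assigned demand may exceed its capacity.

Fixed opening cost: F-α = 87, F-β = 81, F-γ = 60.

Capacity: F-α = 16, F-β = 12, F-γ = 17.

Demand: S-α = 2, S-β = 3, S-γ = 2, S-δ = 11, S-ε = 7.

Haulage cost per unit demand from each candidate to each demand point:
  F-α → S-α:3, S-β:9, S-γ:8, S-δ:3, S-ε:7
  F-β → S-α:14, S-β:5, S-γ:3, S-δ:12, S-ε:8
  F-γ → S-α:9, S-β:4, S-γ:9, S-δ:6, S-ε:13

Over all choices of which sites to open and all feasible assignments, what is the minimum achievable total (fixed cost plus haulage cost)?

284

Open {F-α, F-β}; cheapest assignment that respects the capacities:
  F-α (cap 16, load 13): S-α, S-δ — cost 2×3 + 11×3 = 39
  F-β (cap 12, load 12): S-β, S-γ, S-ε — cost 3×5 + 2×3 + 7×8 = 77
  Shipping 116, fixed 168 → total 284.
  Any other capacity-feasible assignment to {F-α, F-β} ships for at least 116.
Compare {F-α, F-γ}: its best feasible assignment gives total 296.
Compare {F-β, F-γ}: its best feasible assignment gives total 299.
Every other set of open sites that can feasibly serve all demand totals ≥ 296 even under its best assignment. Minimum: 284.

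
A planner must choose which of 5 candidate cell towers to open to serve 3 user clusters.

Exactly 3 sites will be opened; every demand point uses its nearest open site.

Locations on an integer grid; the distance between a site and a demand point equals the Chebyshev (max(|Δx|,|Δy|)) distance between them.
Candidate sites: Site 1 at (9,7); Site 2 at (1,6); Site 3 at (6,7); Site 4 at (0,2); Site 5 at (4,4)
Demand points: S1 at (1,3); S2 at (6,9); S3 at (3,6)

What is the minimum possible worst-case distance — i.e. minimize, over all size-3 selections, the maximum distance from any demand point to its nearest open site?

2

Open {Site 2, Site 3, Site 4}.
  Farthest demand point is S2 at distance 2 (to Site 3); all others are ≤ 2.
With {Site 3, Site 4, Site 5} the worst case is 2.
With {Site 1, Site 2, Site 3} the worst case is 3.
No size-3 selection achieves below 2.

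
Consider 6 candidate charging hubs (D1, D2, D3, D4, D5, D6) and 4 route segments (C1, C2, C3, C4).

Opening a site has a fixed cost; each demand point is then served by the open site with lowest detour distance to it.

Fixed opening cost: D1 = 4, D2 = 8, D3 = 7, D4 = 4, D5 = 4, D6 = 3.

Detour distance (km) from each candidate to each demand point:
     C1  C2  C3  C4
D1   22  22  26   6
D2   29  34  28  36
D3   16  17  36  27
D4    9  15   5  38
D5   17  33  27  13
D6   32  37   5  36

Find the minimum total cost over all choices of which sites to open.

43

Open {D1, D4}: assign each demand point to its cheapest open site.
  C1→D4 9, C2→D4 15, C3→D4 5, C4→D1 6
  detour distance 35, fixed 8 → total 43.
Compare {D1, D4, D6}: detour distance 35 + fixed 11 = 46.
Compare {D1, D4, D5}: detour distance 35 + fixed 12 = 47.
Compare {D4, D5}: detour distance 42 + fixed 8 = 50.
All other subsets cost ≥ 46. Minimum total cost: 43.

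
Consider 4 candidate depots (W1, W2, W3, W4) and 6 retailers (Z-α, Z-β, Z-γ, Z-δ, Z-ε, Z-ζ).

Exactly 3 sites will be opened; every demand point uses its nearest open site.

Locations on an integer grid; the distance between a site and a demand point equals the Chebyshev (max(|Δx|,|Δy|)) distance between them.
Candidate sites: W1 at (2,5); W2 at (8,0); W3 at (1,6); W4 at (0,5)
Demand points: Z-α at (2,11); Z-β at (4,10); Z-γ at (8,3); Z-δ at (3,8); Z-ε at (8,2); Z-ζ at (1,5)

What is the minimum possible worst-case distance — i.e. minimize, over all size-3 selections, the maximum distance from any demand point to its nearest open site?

Open {W1, W2, W3}.
  Farthest demand point is Z-α at distance 5 (to W3); all others are ≤ 5.
With {W2, W3, W4} the worst case is 5.
With {W1, W2, W4} the worst case is 6.
No size-3 selection achieves below 5.

5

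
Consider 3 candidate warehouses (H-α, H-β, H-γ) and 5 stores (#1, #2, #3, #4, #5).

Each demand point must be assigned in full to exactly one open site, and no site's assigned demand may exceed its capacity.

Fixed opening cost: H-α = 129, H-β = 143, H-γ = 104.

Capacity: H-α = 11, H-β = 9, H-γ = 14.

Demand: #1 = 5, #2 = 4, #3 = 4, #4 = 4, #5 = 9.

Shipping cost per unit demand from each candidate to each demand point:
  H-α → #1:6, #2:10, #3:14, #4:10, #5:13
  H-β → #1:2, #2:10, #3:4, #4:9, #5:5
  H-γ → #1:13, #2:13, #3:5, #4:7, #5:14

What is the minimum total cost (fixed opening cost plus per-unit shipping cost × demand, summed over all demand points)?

Open {H-α, H-β, H-γ}; cheapest assignment that respects the capacities:
  H-α (cap 11, load 9): #1, #2 — cost 5×6 + 4×10 = 70
  H-β (cap 9, load 9): #5 — cost 9×5 = 45
  H-γ (cap 14, load 8): #3, #4 — cost 4×5 + 4×7 = 48
  Shipping 163, fixed 376 → total 539.
  Any other capacity-feasible assignment to {H-α, H-β, H-γ} ships for at least 163.
Total demand is 26 and no other set of sites has combined capacity ≥ 26, so {H-α, H-β, H-γ} is the only feasible choice of open sites. Minimum: 539.

539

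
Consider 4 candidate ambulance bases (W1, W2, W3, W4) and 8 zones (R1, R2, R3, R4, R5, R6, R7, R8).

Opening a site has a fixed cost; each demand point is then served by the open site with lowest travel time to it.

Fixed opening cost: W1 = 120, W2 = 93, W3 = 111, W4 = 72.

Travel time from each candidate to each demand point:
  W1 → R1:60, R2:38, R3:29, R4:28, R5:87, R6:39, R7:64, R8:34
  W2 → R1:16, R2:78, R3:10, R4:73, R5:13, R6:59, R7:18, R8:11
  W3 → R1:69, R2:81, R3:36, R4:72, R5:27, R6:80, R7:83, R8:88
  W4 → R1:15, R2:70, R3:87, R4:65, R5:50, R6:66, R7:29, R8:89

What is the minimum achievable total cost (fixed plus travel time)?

371

Open {W2}: assign each demand point to its cheapest open site.
  R1→W2 16, R2→W2 78, R3→W2 10, R4→W2 73, R5→W2 13, R6→W2 59, R7→W2 18, R8→W2 11
  travel time 278, fixed 93 → total 371.
Compare {W1, W2}: travel time 173 + fixed 213 = 386.
Compare {W2, W4}: travel time 261 + fixed 165 = 426.
Compare {W1, W4}: travel time 262 + fixed 192 = 454.
All other subsets cost ≥ 386. Minimum total cost: 371.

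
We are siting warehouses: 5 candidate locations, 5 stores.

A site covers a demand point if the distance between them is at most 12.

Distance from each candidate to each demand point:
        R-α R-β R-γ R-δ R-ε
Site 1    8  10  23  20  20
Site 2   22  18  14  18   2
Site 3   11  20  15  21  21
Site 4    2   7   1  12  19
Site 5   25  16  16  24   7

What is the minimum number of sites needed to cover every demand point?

2

Coverage sets (demand points within 12 of each site):
  Site 1: {R-α, R-β}
  Site 2: {R-ε}
  Site 3: {R-α}
  Site 4: {R-α, R-β, R-γ, R-δ}
  Site 5: {R-ε}
No single site covers all 5 demand points.
But {Site 2, Site 4} covers everything, so the minimum is 2.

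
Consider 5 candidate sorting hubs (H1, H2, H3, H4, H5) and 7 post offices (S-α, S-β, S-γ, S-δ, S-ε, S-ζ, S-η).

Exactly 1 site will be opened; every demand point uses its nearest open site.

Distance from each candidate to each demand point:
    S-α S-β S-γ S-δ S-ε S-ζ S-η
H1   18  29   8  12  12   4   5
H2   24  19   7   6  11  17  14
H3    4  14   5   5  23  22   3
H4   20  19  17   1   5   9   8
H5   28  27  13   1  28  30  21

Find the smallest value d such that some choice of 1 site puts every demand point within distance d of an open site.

Open {H4}.
  Farthest demand point is S-α at distance 20 (to H4); all others are ≤ 20.
With {H3} the worst case is 23.
With {H2} the worst case is 24.
No size-1 selection achieves below 20.

20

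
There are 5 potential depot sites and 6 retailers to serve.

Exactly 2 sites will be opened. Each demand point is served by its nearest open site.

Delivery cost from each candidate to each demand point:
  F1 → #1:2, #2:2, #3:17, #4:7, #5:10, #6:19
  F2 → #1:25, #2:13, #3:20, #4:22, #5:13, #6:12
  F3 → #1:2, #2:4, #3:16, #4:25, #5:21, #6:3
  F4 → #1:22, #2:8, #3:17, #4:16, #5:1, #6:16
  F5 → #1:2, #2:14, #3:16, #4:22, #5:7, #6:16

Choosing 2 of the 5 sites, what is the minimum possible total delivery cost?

40

Open {F1, F3}.
  #1→F1 2, #2→F1 2, #3→F3 16, #4→F1 7, #5→F1 10, #6→F3 3  ⇒ total 40.
Compare {F3, F4}: total 42.
Compare {F1, F4}: total 45.
No size-2 selection does better; minimum is 40.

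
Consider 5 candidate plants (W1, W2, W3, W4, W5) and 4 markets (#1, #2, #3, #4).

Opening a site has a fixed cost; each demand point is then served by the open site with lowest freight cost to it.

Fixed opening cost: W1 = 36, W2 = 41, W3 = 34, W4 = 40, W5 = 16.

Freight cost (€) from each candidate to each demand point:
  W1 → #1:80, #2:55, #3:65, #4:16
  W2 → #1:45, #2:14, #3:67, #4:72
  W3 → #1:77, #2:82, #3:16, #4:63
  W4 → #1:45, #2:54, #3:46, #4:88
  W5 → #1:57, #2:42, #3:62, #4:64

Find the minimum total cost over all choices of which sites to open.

Open {W1, W2, W3}: assign each demand point to its cheapest open site.
  #1→W2 45, #2→W2 14, #3→W3 16, #4→W1 16
  freight cost 91, fixed 111 → total 202.
Compare {W2, W3}: freight cost 138 + fixed 75 = 213.
Compare {W1, W2}: freight cost 140 + fixed 77 = 217.
Compare {W1, W3, W5}: freight cost 131 + fixed 86 = 217.
All other subsets cost ≥ 213. Minimum total cost: 202.

202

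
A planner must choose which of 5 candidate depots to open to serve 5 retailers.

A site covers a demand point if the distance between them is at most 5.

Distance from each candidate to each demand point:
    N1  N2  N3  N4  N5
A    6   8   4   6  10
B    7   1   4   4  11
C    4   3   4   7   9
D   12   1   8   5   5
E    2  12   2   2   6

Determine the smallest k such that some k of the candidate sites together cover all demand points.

2

Coverage sets (demand points within 5 of each site):
  A: {N3}
  B: {N2, N3, N4}
  C: {N1, N2, N3}
  D: {N2, N4, N5}
  E: {N1, N3, N4}
No single site covers all 5 demand points.
But {C, D} covers everything, so the minimum is 2.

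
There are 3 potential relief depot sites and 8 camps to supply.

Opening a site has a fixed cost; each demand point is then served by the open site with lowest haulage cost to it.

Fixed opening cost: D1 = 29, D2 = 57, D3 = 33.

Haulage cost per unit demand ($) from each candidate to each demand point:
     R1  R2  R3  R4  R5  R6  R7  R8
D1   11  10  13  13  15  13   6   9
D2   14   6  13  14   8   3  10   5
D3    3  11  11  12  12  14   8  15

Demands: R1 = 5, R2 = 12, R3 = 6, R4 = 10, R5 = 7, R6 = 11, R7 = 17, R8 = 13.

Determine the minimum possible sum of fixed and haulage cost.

648

Open {D1, D2, D3}: assign each demand point to its cheapest open site.
  R1→D3 5×3=15, R2→D2 12×6=72, R3→D3 6×11=66, R4→D3 10×12=120, R5→D2 7×8=56, R6→D2 11×3=33, R7→D1 17×6=102, R8→D2 13×5=65
  haulage cost 529, fixed 119 → total 648.
Compare {D2, D3}: haulage cost 563 + fixed 90 = 653.
Compare {D1, D2}: haulage cost 591 + fixed 86 = 677.
Compare {D2}: haulage cost 684 + fixed 57 = 741.
All other subsets cost ≥ 653. Minimum total cost: 648.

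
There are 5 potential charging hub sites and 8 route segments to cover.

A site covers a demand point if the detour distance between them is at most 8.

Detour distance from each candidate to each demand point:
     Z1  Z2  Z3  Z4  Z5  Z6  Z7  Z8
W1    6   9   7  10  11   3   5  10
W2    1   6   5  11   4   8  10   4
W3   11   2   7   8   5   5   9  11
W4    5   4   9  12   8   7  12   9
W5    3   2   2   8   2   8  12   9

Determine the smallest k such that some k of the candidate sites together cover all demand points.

Coverage sets (demand points within 8 of each site):
  W1: {Z1, Z3, Z6, Z7}
  W2: {Z1, Z2, Z3, Z5, Z6, Z8}
  W3: {Z2, Z3, Z4, Z5, Z6}
  W4: {Z1, Z2, Z5, Z6}
  W5: {Z1, Z2, Z3, Z4, Z5, Z6}
No 2 sites suffice: every size-2 union leaves at least one demand point uncovered.
But {W1, W2, W3} covers everything, so the minimum is 3.

3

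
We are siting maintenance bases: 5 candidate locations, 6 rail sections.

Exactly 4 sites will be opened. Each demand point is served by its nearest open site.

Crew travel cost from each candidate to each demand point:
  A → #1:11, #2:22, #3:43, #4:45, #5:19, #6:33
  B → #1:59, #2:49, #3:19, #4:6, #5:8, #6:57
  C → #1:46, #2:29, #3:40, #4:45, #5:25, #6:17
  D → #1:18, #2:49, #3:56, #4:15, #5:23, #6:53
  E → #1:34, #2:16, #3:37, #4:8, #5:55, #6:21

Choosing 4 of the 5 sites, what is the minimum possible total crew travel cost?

Open {A, B, C, E}.
  #1→A 11, #2→E 16, #3→B 19, #4→B 6, #5→B 8, #6→C 17  ⇒ total 77.
Compare {A, B, D, E}: total 81.
Compare {A, B, C, D}: total 83.
No size-4 selection does better; minimum is 77.

77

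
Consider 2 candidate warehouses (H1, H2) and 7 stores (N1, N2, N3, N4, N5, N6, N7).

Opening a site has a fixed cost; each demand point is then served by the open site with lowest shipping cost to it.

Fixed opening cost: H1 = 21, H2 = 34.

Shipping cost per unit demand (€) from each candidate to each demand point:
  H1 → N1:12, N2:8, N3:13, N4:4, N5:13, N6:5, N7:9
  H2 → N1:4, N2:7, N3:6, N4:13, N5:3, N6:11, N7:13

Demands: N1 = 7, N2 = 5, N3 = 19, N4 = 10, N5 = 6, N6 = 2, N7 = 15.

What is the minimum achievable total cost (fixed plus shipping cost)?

Open {H1, H2}: assign each demand point to its cheapest open site.
  N1→H2 7×4=28, N2→H2 5×7=35, N3→H2 19×6=114, N4→H1 10×4=40, N5→H2 6×3=18, N6→H1 2×5=10, N7→H1 15×9=135
  shipping cost 380, fixed 55 → total 435.
Compare {H2}: shipping cost 542 + fixed 34 = 576.
Compare {H1}: shipping cost 634 + fixed 21 = 655.

435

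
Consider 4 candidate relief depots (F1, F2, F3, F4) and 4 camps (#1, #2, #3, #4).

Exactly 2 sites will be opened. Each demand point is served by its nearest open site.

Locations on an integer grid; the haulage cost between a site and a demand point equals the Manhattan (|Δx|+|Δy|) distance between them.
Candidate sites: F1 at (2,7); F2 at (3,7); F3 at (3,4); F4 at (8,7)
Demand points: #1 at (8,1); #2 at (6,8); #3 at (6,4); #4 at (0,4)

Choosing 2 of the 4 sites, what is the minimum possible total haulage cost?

15

Open {F3, F4}.
  #1→F4 6, #2→F4 3, #3→F3 3, #4→F3 3  ⇒ total 15.
Compare {F2, F3}: total 18.
Compare {F1, F3}: total 19.
No size-2 selection does better; minimum is 15.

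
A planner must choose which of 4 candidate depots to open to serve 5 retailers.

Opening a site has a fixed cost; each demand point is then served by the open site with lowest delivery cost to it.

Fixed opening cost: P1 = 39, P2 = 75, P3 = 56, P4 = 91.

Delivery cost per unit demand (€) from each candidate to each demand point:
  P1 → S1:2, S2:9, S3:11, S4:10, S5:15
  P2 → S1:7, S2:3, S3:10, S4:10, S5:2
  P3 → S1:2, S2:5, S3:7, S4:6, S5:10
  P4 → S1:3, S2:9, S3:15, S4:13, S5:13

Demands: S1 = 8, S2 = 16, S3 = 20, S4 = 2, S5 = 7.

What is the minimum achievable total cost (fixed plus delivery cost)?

361

Open {P2, P3}: assign each demand point to its cheapest open site.
  S1→P3 8×2=16, S2→P2 16×3=48, S3→P3 20×7=140, S4→P3 2×6=12, S5→P2 7×2=14
  delivery cost 230, fixed 131 → total 361.
Compare {P3}: delivery cost 318 + fixed 56 = 374.
Compare {P1, P2, P3}: delivery cost 230 + fixed 170 = 400.
Compare {P1, P2}: delivery cost 298 + fixed 114 = 412.
All other subsets cost ≥ 374. Minimum total cost: 361.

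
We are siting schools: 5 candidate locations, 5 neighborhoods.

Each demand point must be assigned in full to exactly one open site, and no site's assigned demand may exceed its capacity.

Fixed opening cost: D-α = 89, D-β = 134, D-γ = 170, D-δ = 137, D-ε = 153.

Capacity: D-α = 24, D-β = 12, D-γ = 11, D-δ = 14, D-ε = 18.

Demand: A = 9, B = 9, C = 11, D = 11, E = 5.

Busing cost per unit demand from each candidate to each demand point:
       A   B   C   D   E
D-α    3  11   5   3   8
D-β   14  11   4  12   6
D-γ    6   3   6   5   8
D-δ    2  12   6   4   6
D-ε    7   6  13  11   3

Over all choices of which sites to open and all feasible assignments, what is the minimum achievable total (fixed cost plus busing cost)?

549

Open {D-α, D-β, D-ε}; cheapest assignment that respects the capacities:
  D-α (cap 24, load 20): A, D — cost 9×3 + 11×3 = 60
  D-β (cap 12, load 11): C — cost 11×4 = 44
  D-ε (cap 18, load 14): B, E — cost 9×6 + 5×3 = 69
  Shipping 173, fixed 376 → total 549.
  Any other capacity-feasible assignment to {D-α, D-β, D-ε} ships for at least 173.
Compare {D-α, D-δ, D-ε}: its best feasible assignment gives total 554.
Compare {D-α, D-γ, D-δ}: its best feasible assignment gives total 559.
Every other set of open sites that can feasibly serve all demand totals ≥ 554 even under its best assignment. Minimum: 549.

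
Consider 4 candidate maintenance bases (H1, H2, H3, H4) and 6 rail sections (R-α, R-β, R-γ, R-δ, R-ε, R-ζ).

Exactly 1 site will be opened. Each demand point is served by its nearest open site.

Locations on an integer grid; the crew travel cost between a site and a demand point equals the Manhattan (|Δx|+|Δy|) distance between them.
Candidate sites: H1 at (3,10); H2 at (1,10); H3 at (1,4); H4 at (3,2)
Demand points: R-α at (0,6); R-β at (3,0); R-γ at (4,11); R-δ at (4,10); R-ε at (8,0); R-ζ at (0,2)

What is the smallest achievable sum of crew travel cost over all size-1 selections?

38

Open {H4}.
  R-α→H4 7, R-β→H4 2, R-γ→H4 10, R-δ→H4 9, R-ε→H4 7, R-ζ→H4 3  ⇒ total 38.
Compare {H3}: total 42.
Compare {H1}: total 46.
No size-1 selection does better; minimum is 38.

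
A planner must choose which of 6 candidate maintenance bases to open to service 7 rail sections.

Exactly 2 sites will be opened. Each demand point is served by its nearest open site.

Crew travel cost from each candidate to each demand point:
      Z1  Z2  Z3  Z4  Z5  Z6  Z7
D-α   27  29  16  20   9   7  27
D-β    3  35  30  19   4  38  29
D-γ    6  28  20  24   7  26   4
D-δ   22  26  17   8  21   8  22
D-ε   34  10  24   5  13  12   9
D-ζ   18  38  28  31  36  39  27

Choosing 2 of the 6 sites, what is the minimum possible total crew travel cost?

64

Open {D-γ, D-ε}.
  Z1→D-γ 6, Z2→D-ε 10, Z3→D-γ 20, Z4→D-ε 5, Z5→D-γ 7, Z6→D-ε 12, Z7→D-γ 4  ⇒ total 64.
Compare {D-β, D-ε}: total 67.
Compare {D-γ, D-δ}: total 76.
No size-2 selection does better; minimum is 64.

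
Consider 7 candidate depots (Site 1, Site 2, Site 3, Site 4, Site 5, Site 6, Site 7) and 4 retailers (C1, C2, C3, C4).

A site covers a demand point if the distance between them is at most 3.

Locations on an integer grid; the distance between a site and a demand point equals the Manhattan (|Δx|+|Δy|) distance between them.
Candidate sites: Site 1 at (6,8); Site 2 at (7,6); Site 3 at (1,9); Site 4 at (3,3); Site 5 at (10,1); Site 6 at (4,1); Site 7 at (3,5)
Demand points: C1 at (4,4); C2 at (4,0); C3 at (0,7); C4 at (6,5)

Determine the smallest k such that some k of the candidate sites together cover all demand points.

Coverage sets (demand points within 3 of each site):
  Site 1: {C4}
  Site 2: {C4}
  Site 3: {C3}
  Site 4: {C1}
  Site 5: {}
  Site 6: {C1, C2}
  Site 7: {C1, C4}
No 2 sites suffice: every size-2 union leaves at least one demand point uncovered.
But {Site 1, Site 3, Site 6} covers everything, so the minimum is 3.

3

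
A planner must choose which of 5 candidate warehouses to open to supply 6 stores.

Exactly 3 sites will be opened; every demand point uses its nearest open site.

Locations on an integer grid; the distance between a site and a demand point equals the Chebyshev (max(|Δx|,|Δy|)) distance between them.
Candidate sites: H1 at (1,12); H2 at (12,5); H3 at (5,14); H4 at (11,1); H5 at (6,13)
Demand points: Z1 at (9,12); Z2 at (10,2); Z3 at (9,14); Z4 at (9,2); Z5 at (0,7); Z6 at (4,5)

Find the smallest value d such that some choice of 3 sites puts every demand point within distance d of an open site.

7

Open {H1, H2, H3}.
  Farthest demand point is Z6 at distance 7 (to H1); all others are ≤ 7.
With {H1, H2, H5} the worst case is 7.
With {H1, H3, H4} the worst case is 7.
No size-3 selection achieves below 7.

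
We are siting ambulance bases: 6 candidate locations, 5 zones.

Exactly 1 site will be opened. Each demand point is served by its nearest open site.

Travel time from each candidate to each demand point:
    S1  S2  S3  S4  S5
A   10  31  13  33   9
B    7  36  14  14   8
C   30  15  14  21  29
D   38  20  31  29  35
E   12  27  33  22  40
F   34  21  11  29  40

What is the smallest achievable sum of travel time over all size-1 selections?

79

Open {B}.
  S1→B 7, S2→B 36, S3→B 14, S4→B 14, S5→B 8  ⇒ total 79.
Compare {A}: total 96.
Compare {C}: total 109.
No size-1 selection does better; minimum is 79.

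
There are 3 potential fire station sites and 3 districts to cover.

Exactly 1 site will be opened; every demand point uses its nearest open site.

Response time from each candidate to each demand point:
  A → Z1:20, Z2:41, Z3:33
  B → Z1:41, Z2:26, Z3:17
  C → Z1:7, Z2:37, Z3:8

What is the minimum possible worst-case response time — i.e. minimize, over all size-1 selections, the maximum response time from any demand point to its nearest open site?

37

Open {C}.
  Farthest demand point is Z2 at response time 37 (to C); all others are ≤ 37.
With {A} the worst case is 41.
With {B} the worst case is 41.
No size-1 selection achieves below 37.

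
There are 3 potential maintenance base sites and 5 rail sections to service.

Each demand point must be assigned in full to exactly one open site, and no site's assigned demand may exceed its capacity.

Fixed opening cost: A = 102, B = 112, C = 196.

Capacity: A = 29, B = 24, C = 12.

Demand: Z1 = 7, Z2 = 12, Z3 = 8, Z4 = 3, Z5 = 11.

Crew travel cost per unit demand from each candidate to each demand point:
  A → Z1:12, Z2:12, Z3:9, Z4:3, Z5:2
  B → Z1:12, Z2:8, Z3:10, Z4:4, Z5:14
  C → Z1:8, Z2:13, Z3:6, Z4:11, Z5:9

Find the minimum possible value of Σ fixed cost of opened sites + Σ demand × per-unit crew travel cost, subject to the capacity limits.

497

Open {A, B}; cheapest assignment that respects the capacities:
  A (cap 29, load 29): Z1, Z3, Z4, Z5 — cost 7×12 + 8×9 + 3×3 + 11×2 = 187
  B (cap 24, load 12): Z2 — cost 12×8 = 96
  Shipping 283, fixed 214 → total 497.
  Any other capacity-feasible assignment to {A, B} ships for at least 283.
Compare {A, C}: its best feasible assignment gives total 641.
Compare {A, B, C}: its best feasible assignment gives total 665.
Every other set of open sites that can feasibly serve all demand totals ≥ 641 even under its best assignment. Minimum: 497.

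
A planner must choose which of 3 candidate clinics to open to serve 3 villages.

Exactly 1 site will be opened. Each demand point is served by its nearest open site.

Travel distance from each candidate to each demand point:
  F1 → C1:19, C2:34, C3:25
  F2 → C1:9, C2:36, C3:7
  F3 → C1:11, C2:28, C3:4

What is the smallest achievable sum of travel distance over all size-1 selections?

Open {F3}.
  C1→F3 11, C2→F3 28, C3→F3 4  ⇒ total 43.
Compare {F2}: total 52.
Compare {F1}: total 78.

43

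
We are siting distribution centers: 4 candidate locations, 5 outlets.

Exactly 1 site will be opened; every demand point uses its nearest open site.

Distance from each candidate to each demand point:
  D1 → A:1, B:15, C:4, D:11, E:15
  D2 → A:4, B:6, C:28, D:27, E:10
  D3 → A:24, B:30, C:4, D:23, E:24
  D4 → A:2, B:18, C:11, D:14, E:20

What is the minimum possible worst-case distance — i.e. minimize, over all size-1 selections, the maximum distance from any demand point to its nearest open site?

Open {D1}.
  Farthest demand point is B at distance 15 (to D1); all others are ≤ 15.
With {D4} the worst case is 20.
With {D2} the worst case is 28.
No size-1 selection achieves below 15.

15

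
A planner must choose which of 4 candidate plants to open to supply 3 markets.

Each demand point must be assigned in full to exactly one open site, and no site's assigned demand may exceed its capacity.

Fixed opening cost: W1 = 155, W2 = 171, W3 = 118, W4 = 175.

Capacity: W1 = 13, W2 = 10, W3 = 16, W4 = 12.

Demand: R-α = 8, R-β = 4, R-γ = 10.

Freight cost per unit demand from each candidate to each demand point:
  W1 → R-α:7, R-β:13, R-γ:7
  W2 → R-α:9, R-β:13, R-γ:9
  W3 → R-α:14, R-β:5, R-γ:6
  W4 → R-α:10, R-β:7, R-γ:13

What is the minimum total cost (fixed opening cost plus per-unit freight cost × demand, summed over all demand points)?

409

Open {W1, W3}; cheapest assignment that respects the capacities:
  W1 (cap 13, load 8): R-α — cost 8×7 = 56
  W3 (cap 16, load 14): R-β, R-γ — cost 4×5 + 10×6 = 80
  Shipping 136, fixed 273 → total 409.
  Any other capacity-feasible assignment to {W1, W3} ships for at least 136.
Compare {W2, W3}: its best feasible assignment gives total 441.
Compare {W3, W4}: its best feasible assignment gives total 453.
Every other set of open sites that can feasibly serve all demand totals ≥ 441 even under its best assignment. Minimum: 409.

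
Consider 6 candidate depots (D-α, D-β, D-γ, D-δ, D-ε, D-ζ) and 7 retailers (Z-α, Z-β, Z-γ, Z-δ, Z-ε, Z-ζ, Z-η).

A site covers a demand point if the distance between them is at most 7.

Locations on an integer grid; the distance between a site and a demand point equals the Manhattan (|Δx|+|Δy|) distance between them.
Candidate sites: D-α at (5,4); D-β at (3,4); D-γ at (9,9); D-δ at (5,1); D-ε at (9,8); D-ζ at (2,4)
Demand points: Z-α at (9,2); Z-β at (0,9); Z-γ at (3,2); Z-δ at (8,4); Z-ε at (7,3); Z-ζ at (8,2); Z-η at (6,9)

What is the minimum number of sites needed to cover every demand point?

2

Coverage sets (demand points within 7 of each site):
  D-α: {Z-α, Z-γ, Z-δ, Z-ε, Z-ζ, Z-η}
  D-β: {Z-γ, Z-δ, Z-ε, Z-ζ}
  D-γ: {Z-α, Z-δ, Z-η}
  D-δ: {Z-α, Z-γ, Z-δ, Z-ε, Z-ζ}
  D-ε: {Z-α, Z-δ, Z-ε, Z-ζ, Z-η}
  D-ζ: {Z-β, Z-γ, Z-δ, Z-ε}
No single site covers all 7 demand points.
But {D-α, D-ζ} covers everything, so the minimum is 2.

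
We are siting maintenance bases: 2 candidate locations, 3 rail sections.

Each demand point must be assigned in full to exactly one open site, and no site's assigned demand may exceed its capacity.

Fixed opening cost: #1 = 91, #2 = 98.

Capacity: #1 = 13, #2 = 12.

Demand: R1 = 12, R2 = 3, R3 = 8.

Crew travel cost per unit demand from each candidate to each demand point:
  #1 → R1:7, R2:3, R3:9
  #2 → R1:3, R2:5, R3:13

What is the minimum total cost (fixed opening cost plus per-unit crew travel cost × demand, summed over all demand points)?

Open {#1, #2}; cheapest assignment that respects the capacities:
  #1 (cap 13, load 11): R2, R3 — cost 3×3 + 8×9 = 81
  #2 (cap 12, load 12): R1 — cost 12×3 = 36
  Shipping 117, fixed 189 → total 306.
  Any other capacity-feasible assignment to {#1, #2} ships for at least 117.
Total demand is 23 and no other set of sites has combined capacity ≥ 23, so {#1, #2} is the only feasible choice of open sites. Minimum: 306.

306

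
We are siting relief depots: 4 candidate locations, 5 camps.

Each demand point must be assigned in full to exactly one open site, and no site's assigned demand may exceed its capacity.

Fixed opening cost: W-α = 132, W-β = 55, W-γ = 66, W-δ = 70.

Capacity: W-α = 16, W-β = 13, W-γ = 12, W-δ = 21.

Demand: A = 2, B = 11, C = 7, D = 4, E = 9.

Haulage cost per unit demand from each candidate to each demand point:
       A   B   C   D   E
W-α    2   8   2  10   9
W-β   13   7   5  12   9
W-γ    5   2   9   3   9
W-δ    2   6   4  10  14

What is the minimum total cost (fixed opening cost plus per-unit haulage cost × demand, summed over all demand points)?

Open {W-β, W-δ}; cheapest assignment that respects the capacities:
  W-β (cap 13, load 13): D, E — cost 4×12 + 9×9 = 129
  W-δ (cap 21, load 20): A, B, C — cost 2×2 + 11×6 + 7×4 = 98
  Shipping 227, fixed 125 → total 352.
  Any other capacity-feasible assignment to {W-β, W-δ} ships for at least 227.
Compare {W-β, W-γ, W-δ}: its best feasible assignment gives total 366.
Compare {W-α, W-δ}: its best feasible assignment gives total 407.
Every other set of open sites that can feasibly serve all demand totals ≥ 366 even under its best assignment. Minimum: 352.

352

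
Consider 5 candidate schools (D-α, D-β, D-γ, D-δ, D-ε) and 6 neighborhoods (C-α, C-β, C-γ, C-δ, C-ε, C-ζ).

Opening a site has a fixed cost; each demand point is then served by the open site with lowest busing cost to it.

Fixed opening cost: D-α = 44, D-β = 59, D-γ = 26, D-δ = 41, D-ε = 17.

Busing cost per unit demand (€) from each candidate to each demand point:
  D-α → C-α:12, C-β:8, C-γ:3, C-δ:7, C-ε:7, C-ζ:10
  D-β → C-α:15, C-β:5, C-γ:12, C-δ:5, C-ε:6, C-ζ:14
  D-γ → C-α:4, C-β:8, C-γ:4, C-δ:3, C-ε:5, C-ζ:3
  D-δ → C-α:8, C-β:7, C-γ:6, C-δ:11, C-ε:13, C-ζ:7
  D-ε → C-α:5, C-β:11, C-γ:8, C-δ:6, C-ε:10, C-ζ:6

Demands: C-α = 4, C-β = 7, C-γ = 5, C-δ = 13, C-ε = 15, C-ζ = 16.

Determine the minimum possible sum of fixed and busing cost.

280

Open {D-γ}: assign each demand point to its cheapest open site.
  C-α→D-γ 4×4=16, C-β→D-γ 7×8=56, C-γ→D-γ 5×4=20, C-δ→D-γ 13×3=39, C-ε→D-γ 15×5=75, C-ζ→D-γ 16×3=48
  busing cost 254, fixed 26 → total 280.
Compare {D-γ, D-ε}: busing cost 254 + fixed 43 = 297.
Compare {D-γ, D-δ}: busing cost 247 + fixed 67 = 314.
Compare {D-β, D-γ}: busing cost 233 + fixed 85 = 318.
All other subsets cost ≥ 297. Minimum total cost: 280.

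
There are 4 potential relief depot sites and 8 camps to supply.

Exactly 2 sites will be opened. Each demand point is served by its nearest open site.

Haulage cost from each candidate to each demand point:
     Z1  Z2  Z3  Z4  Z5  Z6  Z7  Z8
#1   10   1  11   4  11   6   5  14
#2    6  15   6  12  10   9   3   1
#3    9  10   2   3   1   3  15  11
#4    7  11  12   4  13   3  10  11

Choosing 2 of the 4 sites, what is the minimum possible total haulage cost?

29

Open {#2, #3}.
  Z1→#2 6, Z2→#3 10, Z3→#3 2, Z4→#3 3, Z5→#3 1, Z6→#3 3, Z7→#2 3, Z8→#2 1  ⇒ total 29.
Compare {#1, #3}: total 35.
Compare {#1, #2}: total 37.
No size-2 selection does better; minimum is 29.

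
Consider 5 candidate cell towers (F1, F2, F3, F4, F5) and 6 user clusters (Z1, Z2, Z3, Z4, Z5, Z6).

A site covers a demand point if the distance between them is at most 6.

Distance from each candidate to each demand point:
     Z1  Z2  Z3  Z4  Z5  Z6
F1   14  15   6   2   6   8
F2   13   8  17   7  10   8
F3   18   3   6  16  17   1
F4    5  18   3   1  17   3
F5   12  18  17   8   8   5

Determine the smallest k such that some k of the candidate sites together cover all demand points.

Coverage sets (demand points within 6 of each site):
  F1: {Z3, Z4, Z5}
  F2: {}
  F3: {Z2, Z3, Z6}
  F4: {Z1, Z3, Z4, Z6}
  F5: {Z6}
No 2 sites suffice: every size-2 union leaves at least one demand point uncovered.
But {F1, F3, F4} covers everything, so the minimum is 3.

3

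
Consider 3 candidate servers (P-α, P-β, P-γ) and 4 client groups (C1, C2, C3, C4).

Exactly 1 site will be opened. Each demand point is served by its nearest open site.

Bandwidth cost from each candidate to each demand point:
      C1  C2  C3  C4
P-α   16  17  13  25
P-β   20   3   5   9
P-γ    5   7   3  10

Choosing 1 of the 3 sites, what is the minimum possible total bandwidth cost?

Open {P-γ}.
  C1→P-γ 5, C2→P-γ 7, C3→P-γ 3, C4→P-γ 10  ⇒ total 25.
Compare {P-β}: total 37.
Compare {P-α}: total 71.

25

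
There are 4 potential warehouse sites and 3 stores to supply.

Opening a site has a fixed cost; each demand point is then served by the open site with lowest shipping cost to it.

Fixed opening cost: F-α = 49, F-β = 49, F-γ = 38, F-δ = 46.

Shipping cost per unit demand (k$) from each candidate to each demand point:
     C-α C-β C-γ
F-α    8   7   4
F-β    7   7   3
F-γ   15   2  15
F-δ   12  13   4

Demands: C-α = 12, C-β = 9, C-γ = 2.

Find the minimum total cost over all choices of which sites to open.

Open {F-β, F-γ}: assign each demand point to its cheapest open site.
  C-α→F-β 12×7=84, C-β→F-γ 9×2=18, C-γ→F-β 2×3=6
  shipping cost 108, fixed 87 → total 195.
Compare {F-β}: shipping cost 153 + fixed 49 = 202.
Compare {F-α, F-γ}: shipping cost 122 + fixed 87 = 209.
Compare {F-α}: shipping cost 167 + fixed 49 = 216.
All other subsets cost ≥ 202. Minimum total cost: 195.

195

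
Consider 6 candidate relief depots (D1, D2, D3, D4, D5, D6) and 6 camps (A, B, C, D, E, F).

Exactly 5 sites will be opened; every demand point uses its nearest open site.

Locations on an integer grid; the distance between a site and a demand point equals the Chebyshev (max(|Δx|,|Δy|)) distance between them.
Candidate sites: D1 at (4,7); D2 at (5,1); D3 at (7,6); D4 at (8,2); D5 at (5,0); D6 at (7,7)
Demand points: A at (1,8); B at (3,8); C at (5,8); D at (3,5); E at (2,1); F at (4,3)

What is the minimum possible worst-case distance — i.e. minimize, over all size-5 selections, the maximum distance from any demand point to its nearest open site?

3

Open {D1, D2, D3, D4, D5}.
  Farthest demand point is A at distance 3 (to D1); all others are ≤ 3.
With {D1, D2, D3, D4, D6} the worst case is 3.
With {D1, D2, D3, D5, D6} the worst case is 3.
No size-5 selection achieves below 3.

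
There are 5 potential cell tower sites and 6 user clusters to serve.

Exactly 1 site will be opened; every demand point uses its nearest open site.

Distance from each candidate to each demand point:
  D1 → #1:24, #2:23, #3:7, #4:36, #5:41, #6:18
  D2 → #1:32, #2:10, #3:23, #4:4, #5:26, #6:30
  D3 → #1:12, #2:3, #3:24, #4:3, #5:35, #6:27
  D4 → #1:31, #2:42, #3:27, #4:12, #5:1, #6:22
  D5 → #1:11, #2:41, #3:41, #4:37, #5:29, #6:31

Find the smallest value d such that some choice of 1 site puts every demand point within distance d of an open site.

32

Open {D2}.
  Farthest demand point is #1 at distance 32 (to D2); all others are ≤ 32.
With {D3} the worst case is 35.
With {D1} the worst case is 41.
No size-1 selection achieves below 32.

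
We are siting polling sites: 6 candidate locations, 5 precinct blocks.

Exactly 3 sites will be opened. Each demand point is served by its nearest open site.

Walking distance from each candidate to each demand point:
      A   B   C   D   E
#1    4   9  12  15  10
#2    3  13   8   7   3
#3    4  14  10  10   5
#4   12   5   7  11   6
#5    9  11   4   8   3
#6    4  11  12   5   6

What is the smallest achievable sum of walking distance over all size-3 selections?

Open {#4, #5, #6}.
  A→#6 4, B→#4 5, C→#5 4, D→#6 5, E→#5 3  ⇒ total 21.
Compare {#2, #4, #5}: total 22.
Compare {#2, #4, #6}: total 23.
No size-3 selection does better; minimum is 21.

21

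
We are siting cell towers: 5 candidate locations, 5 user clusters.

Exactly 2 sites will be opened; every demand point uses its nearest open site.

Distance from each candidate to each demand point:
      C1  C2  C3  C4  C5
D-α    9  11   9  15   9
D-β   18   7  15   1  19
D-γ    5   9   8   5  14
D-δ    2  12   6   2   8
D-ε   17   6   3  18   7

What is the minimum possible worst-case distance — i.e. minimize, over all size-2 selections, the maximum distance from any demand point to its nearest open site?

Open {D-γ, D-ε}.
  Farthest demand point is C5 at distance 7 (to D-ε); all others are ≤ 7.
With {D-δ, D-ε} the worst case is 7.
With {D-β, D-δ} the worst case is 8.
No size-2 selection achieves below 7.

7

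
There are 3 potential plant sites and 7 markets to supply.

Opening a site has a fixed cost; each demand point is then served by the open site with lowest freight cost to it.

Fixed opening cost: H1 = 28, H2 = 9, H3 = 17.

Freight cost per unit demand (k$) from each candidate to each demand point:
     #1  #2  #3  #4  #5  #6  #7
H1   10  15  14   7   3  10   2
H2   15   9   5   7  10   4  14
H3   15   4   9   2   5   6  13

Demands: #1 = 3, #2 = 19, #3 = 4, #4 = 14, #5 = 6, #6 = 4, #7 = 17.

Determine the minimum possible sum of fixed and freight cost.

Open {H1, H2, H3}: assign each demand point to its cheapest open site.
  #1→H1 3×10=30, #2→H3 19×4=76, #3→H2 4×5=20, #4→H3 14×2=28, #5→H1 6×3=18, #6→H2 4×4=16, #7→H1 17×2=34
  freight cost 222, fixed 54 → total 276.
Compare {H1, H3}: freight cost 246 + fixed 45 = 291.
Compare {H1, H2}: freight cost 387 + fixed 37 = 424.
Compare {H2, H3}: freight cost 436 + fixed 26 = 462.
All other subsets cost ≥ 291. Minimum total cost: 276.

276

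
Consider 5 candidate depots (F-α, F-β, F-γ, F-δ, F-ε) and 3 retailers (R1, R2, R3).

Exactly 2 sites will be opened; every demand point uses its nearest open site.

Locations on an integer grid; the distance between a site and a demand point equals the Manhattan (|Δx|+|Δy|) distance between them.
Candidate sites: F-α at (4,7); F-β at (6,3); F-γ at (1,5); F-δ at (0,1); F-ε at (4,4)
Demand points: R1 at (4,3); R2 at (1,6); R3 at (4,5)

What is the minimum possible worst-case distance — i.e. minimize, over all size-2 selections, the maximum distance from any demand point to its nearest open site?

1

Open {F-γ, F-ε}.
  Farthest demand point is R1 at distance 1 (to F-ε); all others are ≤ 1.
With {F-β, F-γ} the worst case is 3.
With {F-α, F-β} the worst case is 4.
No size-2 selection achieves below 1.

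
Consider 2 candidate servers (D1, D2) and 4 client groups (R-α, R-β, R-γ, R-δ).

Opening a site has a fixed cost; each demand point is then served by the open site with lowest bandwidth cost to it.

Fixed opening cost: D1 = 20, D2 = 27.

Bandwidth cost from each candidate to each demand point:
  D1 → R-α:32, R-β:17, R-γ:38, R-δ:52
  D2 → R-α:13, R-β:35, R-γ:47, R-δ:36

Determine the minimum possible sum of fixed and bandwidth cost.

151

Open {D1, D2}: assign each demand point to its cheapest open site.
  R-α→D2 13, R-β→D1 17, R-γ→D1 38, R-δ→D2 36
  bandwidth cost 104, fixed 47 → total 151.
Compare {D2}: bandwidth cost 131 + fixed 27 = 158.
Compare {D1}: bandwidth cost 139 + fixed 20 = 159.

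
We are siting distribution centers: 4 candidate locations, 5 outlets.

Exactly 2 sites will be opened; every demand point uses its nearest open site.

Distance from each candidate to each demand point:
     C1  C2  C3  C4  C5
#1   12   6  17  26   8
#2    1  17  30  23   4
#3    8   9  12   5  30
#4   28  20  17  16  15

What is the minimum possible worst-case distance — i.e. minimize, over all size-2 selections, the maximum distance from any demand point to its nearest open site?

Open {#1, #3}.
  Farthest demand point is C3 at distance 12 (to #3); all others are ≤ 12.
With {#2, #3} the worst case is 12.
With {#3, #4} the worst case is 15.
No size-2 selection achieves below 12.

12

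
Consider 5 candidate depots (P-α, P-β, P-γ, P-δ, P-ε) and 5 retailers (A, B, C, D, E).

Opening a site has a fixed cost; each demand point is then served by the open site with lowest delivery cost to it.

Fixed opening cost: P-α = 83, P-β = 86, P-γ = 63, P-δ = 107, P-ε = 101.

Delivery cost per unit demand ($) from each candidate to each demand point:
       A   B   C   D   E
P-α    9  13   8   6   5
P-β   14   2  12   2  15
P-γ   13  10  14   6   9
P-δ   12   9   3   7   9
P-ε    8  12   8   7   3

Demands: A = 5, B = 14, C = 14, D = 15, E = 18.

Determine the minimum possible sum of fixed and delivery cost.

Open {P-β, P-ε}: assign each demand point to its cheapest open site.
  A→P-ε 5×8=40, B→P-β 14×2=28, C→P-ε 14×8=112, D→P-β 15×2=30, E→P-ε 18×3=54
  delivery cost 264, fixed 187 → total 451.
Compare {P-α, P-β}: delivery cost 305 + fixed 169 = 474.
Compare {P-β, P-δ, P-ε}: delivery cost 194 + fixed 294 = 488.
Compare {P-α, P-β, P-δ}: delivery cost 235 + fixed 276 = 511.
All other subsets cost ≥ 474. Minimum total cost: 451.

451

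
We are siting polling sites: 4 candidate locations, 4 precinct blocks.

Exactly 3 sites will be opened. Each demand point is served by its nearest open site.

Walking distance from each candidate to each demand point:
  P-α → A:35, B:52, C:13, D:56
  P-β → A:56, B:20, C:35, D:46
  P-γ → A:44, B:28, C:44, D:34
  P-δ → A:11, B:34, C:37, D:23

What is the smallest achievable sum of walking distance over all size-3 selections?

67

Open {P-α, P-β, P-δ}.
  A→P-δ 11, B→P-β 20, C→P-α 13, D→P-δ 23  ⇒ total 67.
Compare {P-α, P-γ, P-δ}: total 75.
Compare {P-β, P-γ, P-δ}: total 89.
No size-3 selection does better; minimum is 67.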